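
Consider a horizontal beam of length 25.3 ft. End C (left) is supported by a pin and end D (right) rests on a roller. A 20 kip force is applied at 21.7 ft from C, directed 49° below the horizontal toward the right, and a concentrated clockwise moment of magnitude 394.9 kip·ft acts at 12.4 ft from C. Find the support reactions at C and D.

ΣM about C: D_y·25.3 − 20·sin49°·21.7 − 394.9 = 0 → D_y = 722.444/25.3 = 28.5551 ≈ 28.56 kip.
ΣF_y = 0: C_y + 28.5551 − 20·sin49° = 0 → C_y = -13.46 kip.
ΣF_x = 0: C_x + 20·cos49° = 0 → C_x = -13.12 kip.

C_x = -13.12 kip, C_y = -13.46 kip, D_y = 28.56 kip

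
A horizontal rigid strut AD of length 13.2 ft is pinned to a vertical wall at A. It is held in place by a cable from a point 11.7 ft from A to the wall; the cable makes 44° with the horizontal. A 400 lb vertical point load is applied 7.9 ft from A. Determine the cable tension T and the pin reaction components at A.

ΣM about A: T·sin44°·11.7 − 400·7.9 = 0 → T = 3160/(11.7·0.694658) = 388.804 ≈ 388.8 lb.
ΣF_x = 0: A_x − T·cos44° = 0 → A_x = 388.804 × 0.71934 = 279.7 lb.
ΣF_y = 0: A_y + T·sin44° − 400 = 0 → A_y = 400 − 388.804 × 0.694658 = 129.9 lb.

T = 388.8 lb, A_x = 279.7 lb, A_y = 129.9 lb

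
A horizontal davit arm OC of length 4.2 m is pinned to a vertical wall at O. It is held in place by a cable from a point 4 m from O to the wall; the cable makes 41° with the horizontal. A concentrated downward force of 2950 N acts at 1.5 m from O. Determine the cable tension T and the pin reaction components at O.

ΣM about O: T·sin41°·4 − 2950·1.5 = 0 → T = 4425/(4·0.656059) = 1686.21 ≈ 1686 N.
ΣF_x = 0: O_x − T·cos41° = 0 → O_x = 1686.21 × 0.75471 = 1273 N.
ΣF_y = 0: O_y + T·sin41° − 2950 = 0 → O_y = 2950 − 1686.21 × 0.656059 = 1844 N.

T = 1686 N, O_x = 1273 N, O_y = 1844 N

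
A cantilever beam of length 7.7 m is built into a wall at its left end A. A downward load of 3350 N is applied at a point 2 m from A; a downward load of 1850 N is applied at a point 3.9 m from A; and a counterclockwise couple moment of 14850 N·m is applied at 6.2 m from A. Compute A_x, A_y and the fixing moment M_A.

A_x = 0, A_y = 5200 N, M_A = -935.0 N·m

ΣF_x = 0: A_x = 0.
ΣF_y = 0: A_y − 3350 − 1850 = 0 → A_y = 5200 N.
ΣM about A: M_A − 3350·2 − 1850·3.9 + 14850 = 0 → M_A = -935.0 N·m.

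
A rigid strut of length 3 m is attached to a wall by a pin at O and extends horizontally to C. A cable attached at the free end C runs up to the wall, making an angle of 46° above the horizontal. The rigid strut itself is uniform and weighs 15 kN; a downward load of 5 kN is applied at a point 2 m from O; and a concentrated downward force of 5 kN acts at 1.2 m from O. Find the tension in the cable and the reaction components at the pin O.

ΣM about O: T·sin46°·3 − 15·1.5 − 5·2 − 5·1.2 = 0 → T = 38.5/(3·0.71934) = 17.8404 ≈ 17.84 kN.
ΣF_x = 0: O_x − T·cos46° = 0 → O_x = 17.8404 × 0.694658 = 12.39 kN.
ΣF_y = 0: O_y + T·sin46° − 15 − 5 − 5 = 0 → O_y = 25 − 17.8404 × 0.71934 = 12.17 kN.

T = 17.84 kN, O_x = 12.39 kN, O_y = 12.17 kN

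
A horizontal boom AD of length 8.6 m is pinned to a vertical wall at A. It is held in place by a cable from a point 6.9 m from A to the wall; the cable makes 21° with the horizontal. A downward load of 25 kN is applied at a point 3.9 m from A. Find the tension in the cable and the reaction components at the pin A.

T = 39.43 kN, A_x = 36.81 kN, A_y = 10.87 kN

ΣM about A: T·sin21°·6.9 − 25·3.9 = 0 → T = 97.5/(6.9·0.358368) = 39.43 kN.
ΣF_x = 0: A_x − T·cos21° = 0 → A_x = 39.43 × 0.93358 = 36.81 kN.
ΣF_y = 0: A_y + T·sin21° − 25 = 0 → A_y = 25 − 39.43 × 0.358368 = 10.87 kN.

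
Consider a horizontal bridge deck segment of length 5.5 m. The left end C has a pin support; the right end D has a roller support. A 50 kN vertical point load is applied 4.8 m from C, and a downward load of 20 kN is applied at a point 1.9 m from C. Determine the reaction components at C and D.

C_x = 0, C_y = 19.45 kN, D_y = 50.55 kN

Taking moments about C: D_y·5.5 − 50·4.8 − 20·1.9 = 0 → D_y = 278/5.5 = 50.5455 ≈ 50.55 kN.
ΣF_y = 0: C_y + 50.5455 − 50 − 20 = 0 → C_y = 19.45 kN.
ΣF_x = 0: no horizontal applied forces, so C_x = 0.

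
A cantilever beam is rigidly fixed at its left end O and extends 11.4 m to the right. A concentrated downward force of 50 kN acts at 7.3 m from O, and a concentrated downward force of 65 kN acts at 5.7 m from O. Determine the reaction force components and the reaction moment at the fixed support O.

O_x = 0, O_y = 115.0 kN, M_O = 735.5 kN·m

ΣF_x = 0: O_x = 0.
ΣF_y = 0: O_y − 50 − 65 = 0 → O_y = 115.0 kN.
ΣM about O: M_O − 50·7.3 − 65·5.7 = 0 → M_O = 735.5 kN·m.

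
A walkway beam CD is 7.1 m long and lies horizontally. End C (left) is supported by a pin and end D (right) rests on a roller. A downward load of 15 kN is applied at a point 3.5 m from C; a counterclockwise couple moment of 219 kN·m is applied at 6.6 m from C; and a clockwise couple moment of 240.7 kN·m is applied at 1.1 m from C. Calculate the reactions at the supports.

C_x = 0, C_y = 4.549 kN, D_y = 10.45 kN

Taking moments about C: D_y·7.1 − 15·3.5 + 219 − 240.7 = 0 → D_y = 74.2/7.1 = 10.4507 ≈ 10.45 kN.
ΣF_y = 0: C_y + 10.4507 − 15 = 0 → C_y = 4.549 kN.
ΣF_x = 0: no horizontal applied forces, so C_x = 0.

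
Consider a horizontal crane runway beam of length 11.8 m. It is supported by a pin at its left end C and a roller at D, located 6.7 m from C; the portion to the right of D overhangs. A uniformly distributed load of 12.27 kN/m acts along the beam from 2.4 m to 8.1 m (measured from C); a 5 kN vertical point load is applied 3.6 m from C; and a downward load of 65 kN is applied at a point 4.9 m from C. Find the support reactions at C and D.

C_x = 0, C_y = 34.91 kN, D_y = 105.0 kN

Resultant of the distributed load: 12.27 × 5.7 = 69.939 kN at 5.25 m from C.
ΣM about C: D_y·6.7 − (12.27·5.7)·5.25 − 5·3.6 − 65·4.9 = 0 → D_y = 703.67975/6.7 = 105.027 ≈ 105.0 kN.
ΣF_y = 0: C_y + 105.027 − 12.27·5.7 − 5 − 65 = 0 → C_y = 34.91 kN.
ΣF_x = 0: no horizontal applied forces, so C_x = 0.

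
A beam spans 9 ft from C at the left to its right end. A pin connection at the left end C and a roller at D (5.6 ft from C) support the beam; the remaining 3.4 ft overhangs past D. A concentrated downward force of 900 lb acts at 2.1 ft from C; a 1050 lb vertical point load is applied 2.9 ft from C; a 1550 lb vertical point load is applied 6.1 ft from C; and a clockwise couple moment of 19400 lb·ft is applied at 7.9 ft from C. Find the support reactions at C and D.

Taking moments about C: D_y·5.6 − 900·2.1 − 1050·2.9 − 1550·6.1 − 19400 = 0 → D_y = 33790/5.6 = 6033.93 ≈ 6034 lb.
ΣF_y = 0: C_y + 6033.93 − 900 − 1050 − 1550 = 0 → C_y = -2534 lb.
ΣF_x = 0: no horizontal applied forces, so C_x = 0.

C_x = 0, C_y = -2534 lb, D_y = 6034 lb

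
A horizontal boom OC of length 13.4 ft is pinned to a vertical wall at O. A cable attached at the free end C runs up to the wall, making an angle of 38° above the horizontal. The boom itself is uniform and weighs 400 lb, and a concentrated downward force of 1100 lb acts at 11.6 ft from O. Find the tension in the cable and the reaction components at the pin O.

ΣM about O: T·sin38°·13.4 − 400·6.7 − 1100·11.6 = 0 → T = 15440/(13.4·0.615661) = 1871.55 ≈ 1872 lb.
ΣF_x = 0: O_x − T·cos38° = 0 → O_x = 1871.55 × 0.788011 = 1475 lb.
ΣF_y = 0: O_y + T·sin38° − 400 − 1100 = 0 → O_y = 1500 − 1871.55 × 0.615661 = 347.8 lb.

T = 1872 lb, O_x = 1475 lb, O_y = 347.8 lb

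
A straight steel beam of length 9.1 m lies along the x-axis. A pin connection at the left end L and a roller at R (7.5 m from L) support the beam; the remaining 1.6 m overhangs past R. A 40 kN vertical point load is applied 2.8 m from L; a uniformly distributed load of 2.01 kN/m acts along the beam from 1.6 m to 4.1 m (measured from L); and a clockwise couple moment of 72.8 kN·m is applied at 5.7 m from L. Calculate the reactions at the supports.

Resultant of the distributed load: 2.01 × 2.5 = 5.025 kN at 2.85 m from L.
Taking moments about L: R_y·7.5 − 40·2.8 − (2.01·2.5)·2.85 − 72.8 = 0 → R_y = 199.12125/7.5 = 26.5495 ≈ 26.55 kN.
ΣF_y = 0: L_y + 26.5495 − 40 − 2.01·2.5 = 0 → L_y = 18.48 kN.
ΣF_x = 0: no horizontal applied forces, so L_x = 0.

L_x = 0, L_y = 18.48 kN, R_y = 26.55 kN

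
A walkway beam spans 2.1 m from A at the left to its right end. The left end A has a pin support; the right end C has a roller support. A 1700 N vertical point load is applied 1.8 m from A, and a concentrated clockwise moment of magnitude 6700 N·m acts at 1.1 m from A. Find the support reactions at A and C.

ΣM about A: C_y·2.1 − 1700·1.8 − 6700 = 0 → C_y = 9760/2.1 = 4647.62 ≈ 4648 N.
ΣF_y = 0: A_y + 4647.62 − 1700 = 0 → A_y = -2948 N.
ΣF_x = 0: no horizontal applied forces, so A_x = 0.

A_x = 0, A_y = -2948 N, C_y = 4648 N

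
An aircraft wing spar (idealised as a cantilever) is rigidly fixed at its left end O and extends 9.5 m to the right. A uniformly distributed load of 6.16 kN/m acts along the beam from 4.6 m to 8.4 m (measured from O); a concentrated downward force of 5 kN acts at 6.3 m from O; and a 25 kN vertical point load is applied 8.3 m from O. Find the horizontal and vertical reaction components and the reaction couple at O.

O_x = 0, O_y = 53.41 kN, M_O = 391.2 kN·m

Resultant of the distributed load: 6.16 × 3.8 = 23.408 kN at 6.5 m from O.
ΣF_x = 0: O_x = 0.
ΣF_y = 0: O_y − 6.16·3.8 − 5 − 25 = 0 → O_y = 53.41 kN.
ΣM about O: M_O − (6.16·3.8)·6.5 − 5·6.3 − 25·8.3 = 0 → M_O = 391.2 kN·m.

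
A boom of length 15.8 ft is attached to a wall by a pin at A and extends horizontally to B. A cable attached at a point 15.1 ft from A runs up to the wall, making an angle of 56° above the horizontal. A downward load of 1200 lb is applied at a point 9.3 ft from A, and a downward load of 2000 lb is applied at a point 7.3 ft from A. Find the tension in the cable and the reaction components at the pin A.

ΣM about A: T·sin56°·15.1 − 1200·9.3 − 2000·7.3 = 0 → T = 25760/(15.1·0.829038) = 2057.76 ≈ 2058 lb.
ΣF_x = 0: A_x − T·cos56° = 0 → A_x = 2057.76 × 0.559193 = 1151 lb.
ΣF_y = 0: A_y + T·sin56° − 1200 − 2000 = 0 → A_y = 3200 − 2057.76 × 0.829038 = 1494 lb.

T = 2058 lb, A_x = 1151 lb, A_y = 1494 lb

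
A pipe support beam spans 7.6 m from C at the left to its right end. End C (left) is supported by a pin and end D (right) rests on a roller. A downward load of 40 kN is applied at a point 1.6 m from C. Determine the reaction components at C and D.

ΣM about C: D_y·7.6 − 40·1.6 = 0 → D_y = 64/7.6 = 8.42105 ≈ 8.421 kN.
ΣF_y = 0: C_y + 8.42105 − 40 = 0 → C_y = 31.58 kN.
ΣF_x = 0: no horizontal applied forces, so C_x = 0.

C_x = 0, C_y = 31.58 kN, D_y = 8.421 kN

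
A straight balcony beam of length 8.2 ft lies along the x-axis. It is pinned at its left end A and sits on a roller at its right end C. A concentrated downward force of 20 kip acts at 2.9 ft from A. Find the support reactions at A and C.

Moments about A: C_y·8.2 − 20·2.9 = 0 → C_y = 58/8.2 = 7.07317 ≈ 7.073 kip.
ΣF_y = 0: A_y + 7.07317 − 20 = 0 → A_y = 12.93 kip.
ΣF_x = 0: no horizontal applied forces, so A_x = 0.

A_x = 0, A_y = 12.93 kip, C_y = 7.073 kip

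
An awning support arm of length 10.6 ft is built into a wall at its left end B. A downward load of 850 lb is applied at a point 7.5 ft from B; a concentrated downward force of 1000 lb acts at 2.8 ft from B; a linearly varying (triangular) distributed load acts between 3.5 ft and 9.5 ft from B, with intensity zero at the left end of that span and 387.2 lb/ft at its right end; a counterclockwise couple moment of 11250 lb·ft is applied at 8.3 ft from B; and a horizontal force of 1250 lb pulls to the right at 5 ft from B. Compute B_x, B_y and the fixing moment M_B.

B_x = -1250 lb, B_y = 3012 lb, M_B = 6637 lb·ft

Resultant of the triangular load: ½ × 387.2 × 6 = 1161.6 lb, acting at 7.5 ft from B (one-third of the span from the peak).
ΣF_x = 0: B_x + 1250 = 0 → B_x = -1250 lb.
ΣF_y = 0: B_y − 850 − 1000 − ½·387.2·6 = 0 → B_y = 3012 lb.
ΣM about B: M_B − 850·7.5 − 1000·2.8 − (½·387.2·6)·7.5 + 11250 = 0 → M_B = 6637 lb·ft.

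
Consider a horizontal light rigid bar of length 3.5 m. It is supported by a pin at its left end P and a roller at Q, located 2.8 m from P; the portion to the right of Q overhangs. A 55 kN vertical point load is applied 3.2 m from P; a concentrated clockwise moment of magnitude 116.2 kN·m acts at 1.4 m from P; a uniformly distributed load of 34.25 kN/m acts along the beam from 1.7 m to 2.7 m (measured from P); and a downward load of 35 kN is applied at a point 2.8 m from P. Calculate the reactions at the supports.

P_x = 0, P_y = -42.02 kN, Q_y = 166.3 kN

Resultant of the distributed load: 34.25 × 1 = 34.25 kN at 2.2 m from P.
Taking moments about P: Q_y·2.8 − 55·3.2 − 116.2 − (34.25·1)·2.2 − 35·2.8 = 0 → Q_y = 465.55/2.8 = 166.268 ≈ 166.3 kN.
ΣF_y = 0: P_y + 166.268 − 55 − 34.25·1 − 35 = 0 → P_y = -42.02 kN.
ΣF_x = 0: no horizontal applied forces, so P_x = 0.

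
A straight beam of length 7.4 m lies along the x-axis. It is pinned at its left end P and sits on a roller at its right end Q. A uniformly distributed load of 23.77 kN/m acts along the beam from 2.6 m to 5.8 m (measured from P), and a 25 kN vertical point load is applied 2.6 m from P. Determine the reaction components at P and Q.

Resultant of the distributed load: 23.77 × 3.2 = 76.064 kN at 4.2 m from P.
Taking moments about P: Q_y·7.4 − (23.77·3.2)·4.2 − 25·2.6 = 0 → Q_y = 384.4688/7.4 = 51.9552 ≈ 51.96 kN.
ΣF_y = 0: P_y + 51.9552 − 23.77·3.2 − 25 = 0 → P_y = 49.11 kN.
ΣF_x = 0: no horizontal applied forces, so P_x = 0.

P_x = 0, P_y = 49.11 kN, Q_y = 51.96 kN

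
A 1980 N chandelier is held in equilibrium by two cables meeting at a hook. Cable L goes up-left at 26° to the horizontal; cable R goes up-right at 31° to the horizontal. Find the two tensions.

ΣF_x = 0: −T_L·cos26° + T_R·cos31° = 0 → T_R = 1.04856·T_L.
ΣF_y = 0: T_L·sin26° + T_R·sin31° = 1980.
Substitute: T_L·(0.438371 + 1.04856·0.515038) = 1980 → T_L = 2023.67 ≈ 2024 N.
Then T_R = 1.04856 × 2023.67 = 2122 N.

T_L = 2024 N, T_R = 2122 N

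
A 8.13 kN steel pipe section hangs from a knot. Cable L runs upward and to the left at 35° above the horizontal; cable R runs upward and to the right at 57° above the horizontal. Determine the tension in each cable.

T_L = 4.431 kN, T_R = 6.664 kN

ΣF_x = 0: −T_L·cos35° + T_R·cos57° = 0 → T_R = 1.50403·T_L.
ΣF_y = 0: T_L·sin35° + T_R·sin57° = 8.13.
Substitute: T_L·(0.573576 + 1.50403·0.838671) = 8.13 → T_L = 4.43061 ≈ 4.431 kN.
Then T_R = 1.50403 × 4.43061 = 6.664 kN.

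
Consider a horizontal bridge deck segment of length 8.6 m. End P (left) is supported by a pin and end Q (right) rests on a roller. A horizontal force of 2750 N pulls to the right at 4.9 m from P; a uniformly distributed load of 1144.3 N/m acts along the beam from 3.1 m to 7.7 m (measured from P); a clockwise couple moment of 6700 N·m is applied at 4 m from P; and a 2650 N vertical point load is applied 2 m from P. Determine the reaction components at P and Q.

Resultant of the distributed load: 1144.3 × 4.6 = 5263.78 N at 5.4 m from P.
Taking moments about P: Q_y·8.6 − (1144.3·4.6)·5.4 − 6700 − 2650·2 = 0 → Q_y = 40424.412/8.6 = 4700.51 ≈ 4701 N.
ΣF_y = 0: P_y + 4700.51 − 1144.3·4.6 − 2650 = 0 → P_y = 3213 N.
ΣF_x = 0: P_x + 2750 = 0 → P_x = -2750 N.

P_x = -2750 N, P_y = 3213 N, Q_y = 4701 N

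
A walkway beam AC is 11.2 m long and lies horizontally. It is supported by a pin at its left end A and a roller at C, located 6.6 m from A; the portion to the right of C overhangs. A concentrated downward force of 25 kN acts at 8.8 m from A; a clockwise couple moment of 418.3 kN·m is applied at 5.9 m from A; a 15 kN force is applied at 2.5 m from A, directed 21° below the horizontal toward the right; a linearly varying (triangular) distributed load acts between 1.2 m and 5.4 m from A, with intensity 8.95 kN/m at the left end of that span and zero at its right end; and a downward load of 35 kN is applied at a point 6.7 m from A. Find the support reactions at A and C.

Resultant of the triangular load: ½ × 8.95 × 4.2 = 18.795 kN, acting at 2.6 m from A (one-third of the span from the peak).
Taking moments about A: C_y·6.6 − 25·8.8 − 418.3 − 15·sin21°·2.5 − (½·8.95·4.2)·2.6 − 35·6.7 = 0 → C_y = 935.106/6.6 = 141.683 ≈ 141.7 kN.
ΣF_y = 0: A_y + 141.683 − 25 − 15·sin21° − ½·8.95·4.2 − 35 = 0 → A_y = -57.51 kN.
ΣF_x = 0: A_x + 15·cos21° = 0 → A_x = -14.00 kN.

A_x = -14.00 kN, A_y = -57.51 kN, C_y = 141.7 kN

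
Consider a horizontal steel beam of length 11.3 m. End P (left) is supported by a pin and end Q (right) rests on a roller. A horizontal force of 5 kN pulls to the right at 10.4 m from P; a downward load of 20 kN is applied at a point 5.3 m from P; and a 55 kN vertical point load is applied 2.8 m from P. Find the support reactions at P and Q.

Taking moments about P: Q_y·11.3 − 20·5.3 − 55·2.8 = 0 → Q_y = 260/11.3 = 23.0088 ≈ 23.01 kN.
ΣF_y = 0: P_y + 23.0088 − 20 − 55 = 0 → P_y = 51.99 kN.
ΣF_x = 0: P_x + 5 = 0 → P_x = -5.000 kN.

P_x = -5.000 kN, P_y = 51.99 kN, Q_y = 23.01 kN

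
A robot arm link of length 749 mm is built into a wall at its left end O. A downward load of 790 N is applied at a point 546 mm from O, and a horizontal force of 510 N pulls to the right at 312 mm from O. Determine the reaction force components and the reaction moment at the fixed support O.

ΣF_x = 0: O_x + 510 = 0 → O_x = -510.0 N.
ΣF_y = 0: O_y − 790 = 0 → O_y = 790.0 N.
ΣM about O: M_O − 790·546 = 0 → M_O = 431300 N·mm.

O_x = -510.0 N, O_y = 790.0 N, M_O = 431300 N·mm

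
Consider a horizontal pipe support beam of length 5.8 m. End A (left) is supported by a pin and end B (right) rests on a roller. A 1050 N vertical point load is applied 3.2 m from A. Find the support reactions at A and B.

Taking moments about A: B_y·5.8 − 1050·3.2 = 0 → B_y = 3360/5.8 = 579.31 ≈ 579.3 N.
ΣF_y = 0: A_y + 579.31 − 1050 = 0 → A_y = 470.7 N.
ΣF_x = 0: no horizontal applied forces, so A_x = 0.

A_x = 0, A_y = 470.7 N, B_y = 579.3 N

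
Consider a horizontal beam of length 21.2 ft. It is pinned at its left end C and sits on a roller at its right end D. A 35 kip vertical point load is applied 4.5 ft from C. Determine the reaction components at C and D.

C_x = 0, C_y = 27.57 kip, D_y = 7.429 kip

Moments about C: D_y·21.2 − 35·4.5 = 0 → D_y = 157.5/21.2 = 7.42925 ≈ 7.429 kip.
ΣF_y = 0: C_y + 7.42925 − 35 = 0 → C_y = 27.57 kip.
ΣF_x = 0: no horizontal applied forces, so C_x = 0.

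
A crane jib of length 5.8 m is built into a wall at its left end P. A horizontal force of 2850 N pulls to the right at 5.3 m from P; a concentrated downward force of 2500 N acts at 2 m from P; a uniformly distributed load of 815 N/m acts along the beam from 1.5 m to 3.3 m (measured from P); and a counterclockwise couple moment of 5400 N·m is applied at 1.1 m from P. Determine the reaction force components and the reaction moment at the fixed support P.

P_x = -2850 N, P_y = 3967 N, M_P = 3121 N·m

Resultant of the distributed load: 815 × 1.8 = 1467 N at 2.4 m from P.
ΣF_x = 0: P_x + 2850 = 0 → P_x = -2850 N.
ΣF_y = 0: P_y − 2500 − 815·1.8 = 0 → P_y = 3967 N.
ΣM about P: M_P − 2500·2 − (815·1.8)·2.4 + 5400 = 0 → M_P = 3121 N·m.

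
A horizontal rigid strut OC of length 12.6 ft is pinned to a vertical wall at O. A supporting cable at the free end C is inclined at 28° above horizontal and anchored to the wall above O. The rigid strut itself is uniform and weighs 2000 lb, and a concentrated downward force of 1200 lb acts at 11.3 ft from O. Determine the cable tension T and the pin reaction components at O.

ΣM about O: T·sin28°·12.6 − 2000·6.3 − 1200·11.3 = 0 → T = 26160/(12.6·0.469472) = 4422.39 ≈ 4422 lb.
ΣF_x = 0: O_x − T·cos28° = 0 → O_x = 4422.39 × 0.882948 = 3905 lb.
ΣF_y = 0: O_y + T·sin28° − 2000 − 1200 = 0 → O_y = 3200 − 4422.39 × 0.469472 = 1124 lb.

T = 4422 lb, O_x = 3905 lb, O_y = 1124 lb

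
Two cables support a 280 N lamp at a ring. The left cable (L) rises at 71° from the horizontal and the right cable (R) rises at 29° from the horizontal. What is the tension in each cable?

T_L = 248.7 N, T_R = 92.57 N

ΣF_x = 0: −T_L·cos71° + T_R·cos29° = 0 → T_R = 0.37224·T_L.
ΣF_y = 0: T_L·sin71° + T_R·sin29° = 280.
Substitute: T_L·(0.945519 + 0.37224·0.48481) = 280 → T_L = 248.671 ≈ 248.7 N.
Then T_R = 0.37224 × 248.671 = 92.57 N.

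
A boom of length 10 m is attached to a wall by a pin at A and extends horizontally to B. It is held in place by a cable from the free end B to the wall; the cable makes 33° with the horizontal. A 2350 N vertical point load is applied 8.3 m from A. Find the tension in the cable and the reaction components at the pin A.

ΣM about A: T·sin33°·10 − 2350·8.3 = 0 → T = 19505/(10·0.544639) = 3581.27 ≈ 3581 N.
ΣF_x = 0: A_x − T·cos33° = 0 → A_x = 3581.27 × 0.838671 = 3004 N.
ΣF_y = 0: A_y + T·sin33° − 2350 = 0 → A_y = 2350 − 3581.27 × 0.544639 = 399.5 N.

T = 3581 N, A_x = 3004 N, A_y = 399.5 N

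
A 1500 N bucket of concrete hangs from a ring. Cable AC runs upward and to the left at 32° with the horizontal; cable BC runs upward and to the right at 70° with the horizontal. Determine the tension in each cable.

T_AC = 524.5 N, T_BC = 1300 N

ΣF_x = 0: −T_AC·cos32° + T_BC·cos70° = 0 → T_BC = 2.47953·T_AC.
ΣF_y = 0: T_AC·sin32° + T_BC·sin70° = 1500.
Substitute: T_AC·(0.529919 + 2.47953·0.939693) = 1500 → T_AC = 524.491 ≈ 524.5 N.
Then T_BC = 2.47953 × 524.491 = 1300 N.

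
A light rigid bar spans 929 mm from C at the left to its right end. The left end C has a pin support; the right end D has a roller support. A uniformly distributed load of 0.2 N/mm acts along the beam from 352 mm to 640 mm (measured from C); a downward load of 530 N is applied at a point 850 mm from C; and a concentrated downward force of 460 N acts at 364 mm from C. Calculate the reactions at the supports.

C_x = 0, C_y = 351.7 N, D_y = 695.9 N

Resultant of the distributed load: 0.2 × 288 = 57.6 N at 496 mm from C.
Moments about C: D_y·929 − (0.2·288)·496 − 530·850 − 460·364 = 0 → D_y = 646509.6/929 = 695.92 ≈ 695.9 N.
ΣF_y = 0: C_y + 695.92 − 0.2·288 − 530 − 460 = 0 → C_y = 351.7 N.
ΣF_x = 0: no horizontal applied forces, so C_x = 0.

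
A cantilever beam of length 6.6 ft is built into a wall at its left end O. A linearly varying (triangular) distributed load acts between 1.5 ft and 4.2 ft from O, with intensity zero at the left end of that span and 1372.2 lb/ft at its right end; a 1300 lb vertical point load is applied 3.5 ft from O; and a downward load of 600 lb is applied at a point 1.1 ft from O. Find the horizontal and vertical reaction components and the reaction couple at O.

O_x = 0, O_y = 3752 lb, M_O = 11320 lb·ft

Resultant of the triangular load: ½ × 1372.2 × 2.7 = 1852.47 lb, acting at 3.3 ft from O (one-third of the span from the peak).
ΣF_x = 0: O_x = 0.
ΣF_y = 0: O_y − ½·1372.2·2.7 − 1300 − 600 = 0 → O_y = 3752 lb.
ΣM about O: M_O − (½·1372.2·2.7)·3.3 − 1300·3.5 − 600·1.1 = 0 → M_O = 11320 lb·ft.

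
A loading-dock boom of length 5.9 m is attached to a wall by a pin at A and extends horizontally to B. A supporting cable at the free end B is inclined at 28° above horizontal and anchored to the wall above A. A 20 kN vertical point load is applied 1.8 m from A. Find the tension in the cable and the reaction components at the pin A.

ΣM about A: T·sin28°·5.9 − 20·1.8 = 0 → T = 36/(5.9·0.469472) = 12.9969 ≈ 13.00 kN.
ΣF_x = 0: A_x − T·cos28° = 0 → A_x = 12.9969 × 0.882948 = 11.48 kN.
ΣF_y = 0: A_y + T·sin28° − 20 = 0 → A_y = 20 − 12.9969 × 0.469472 = 13.90 kN.

T = 13.00 kN, A_x = 11.48 kN, A_y = 13.90 kN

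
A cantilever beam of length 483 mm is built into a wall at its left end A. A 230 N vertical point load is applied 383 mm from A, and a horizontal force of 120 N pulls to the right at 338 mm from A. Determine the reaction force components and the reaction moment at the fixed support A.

A_x = -120.0 N, A_y = 230.0 N, M_A = 88090 N·mm

ΣF_x = 0: A_x + 120 = 0 → A_x = -120.0 N.
ΣF_y = 0: A_y − 230 = 0 → A_y = 230.0 N.
ΣM about A: M_A − 230·383 = 0 → M_A = 88090 N·mm.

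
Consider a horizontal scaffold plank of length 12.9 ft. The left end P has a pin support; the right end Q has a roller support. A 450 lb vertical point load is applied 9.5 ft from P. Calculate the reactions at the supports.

Moments about P: Q_y·12.9 − 450·9.5 = 0 → Q_y = 4275/12.9 = 331.395 ≈ 331.4 lb.
ΣF_y = 0: P_y + 331.395 − 450 = 0 → P_y = 118.6 lb.
ΣF_x = 0: no horizontal applied forces, so P_x = 0.

P_x = 0, P_y = 118.6 lb, Q_y = 331.4 lb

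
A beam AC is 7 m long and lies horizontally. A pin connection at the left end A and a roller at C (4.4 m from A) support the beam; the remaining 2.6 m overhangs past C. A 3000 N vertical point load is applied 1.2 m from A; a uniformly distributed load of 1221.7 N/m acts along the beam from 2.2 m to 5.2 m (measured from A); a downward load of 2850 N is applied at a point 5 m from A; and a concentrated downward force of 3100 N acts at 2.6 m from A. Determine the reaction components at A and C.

Resultant of the distributed load: 1221.7 × 3 = 3665.1 N at 3.7 m from A.
ΣM about A: C_y·4.4 − 3000·1.2 − (1221.7·3)·3.7 − 2850·5 − 3100·2.6 = 0 → C_y = 39470.87/4.4 = 8970.65 ≈ 8971 N.
ΣF_y = 0: A_y + 8970.65 − 3000 − 1221.7·3 − 2850 − 3100 = 0 → A_y = 3644 N.
ΣF_x = 0: no horizontal applied forces, so A_x = 0.

A_x = 0, A_y = 3644 N, C_y = 8971 N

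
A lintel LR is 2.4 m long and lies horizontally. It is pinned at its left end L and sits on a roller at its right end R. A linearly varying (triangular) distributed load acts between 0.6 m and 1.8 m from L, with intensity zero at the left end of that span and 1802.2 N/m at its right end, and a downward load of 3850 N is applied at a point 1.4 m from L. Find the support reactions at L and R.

L_x = 0, L_y = 2055 N, R_y = 2877 N

Resultant of the triangular load: ½ × 1802.2 × 1.2 = 1081.32 N, acting at 1.4 m from L (one-third of the span from the peak).
Taking moments about L: R_y·2.4 − (½·1802.2·1.2)·1.4 − 3850·1.4 = 0 → R_y = 6903.848/2.4 = 2876.6 ≈ 2877 N.
ΣF_y = 0: L_y + 2876.6 − ½·1802.2·1.2 − 3850 = 0 → L_y = 2055 N.
ΣF_x = 0: no horizontal applied forces, so L_x = 0.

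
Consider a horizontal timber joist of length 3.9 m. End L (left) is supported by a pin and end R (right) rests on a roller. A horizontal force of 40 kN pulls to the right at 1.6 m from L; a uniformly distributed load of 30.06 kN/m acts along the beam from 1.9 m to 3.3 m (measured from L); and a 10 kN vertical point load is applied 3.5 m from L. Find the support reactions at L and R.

Resultant of the distributed load: 30.06 × 1.4 = 42.084 kN at 2.6 m from L.
ΣM about L: R_y·3.9 − (30.06·1.4)·2.6 − 10·3.5 = 0 → R_y = 144.4184/3.9 = 37.0304 ≈ 37.03 kN.
ΣF_y = 0: L_y + 37.0304 − 30.06·1.4 − 10 = 0 → L_y = 15.05 kN.
ΣF_x = 0: L_x + 40 = 0 → L_x = -40.00 kN.

L_x = -40.00 kN, L_y = 15.05 kN, R_y = 37.03 kN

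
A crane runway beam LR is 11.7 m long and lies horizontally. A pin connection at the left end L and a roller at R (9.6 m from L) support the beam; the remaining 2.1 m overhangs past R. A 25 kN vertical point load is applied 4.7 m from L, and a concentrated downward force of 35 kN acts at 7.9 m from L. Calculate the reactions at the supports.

L_x = 0, L_y = 18.96 kN, R_y = 41.04 kN

ΣM about L: R_y·9.6 − 25·4.7 − 35·7.9 = 0 → R_y = 394/9.6 = 41.0417 ≈ 41.04 kN.
ΣF_y = 0: L_y + 41.0417 − 25 − 35 = 0 → L_y = 18.96 kN.
ΣF_x = 0: no horizontal applied forces, so L_x = 0.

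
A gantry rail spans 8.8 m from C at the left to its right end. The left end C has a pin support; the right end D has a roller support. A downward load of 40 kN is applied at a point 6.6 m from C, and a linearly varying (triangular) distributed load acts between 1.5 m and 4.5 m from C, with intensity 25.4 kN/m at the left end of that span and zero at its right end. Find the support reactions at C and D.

C_x = 0, C_y = 37.28 kN, D_y = 40.82 kN

Resultant of the triangular load: ½ × 25.4 × 3 = 38.1 kN, acting at 2.5 m from C (one-third of the span from the peak).
ΣM about C: D_y·8.8 − 40·6.6 − (½·25.4·3)·2.5 = 0 → D_y = 359.25/8.8 = 40.8239 ≈ 40.82 kN.
ΣF_y = 0: C_y + 40.8239 − 40 − ½·25.4·3 = 0 → C_y = 37.28 kN.
ΣF_x = 0: no horizontal applied forces, so C_x = 0.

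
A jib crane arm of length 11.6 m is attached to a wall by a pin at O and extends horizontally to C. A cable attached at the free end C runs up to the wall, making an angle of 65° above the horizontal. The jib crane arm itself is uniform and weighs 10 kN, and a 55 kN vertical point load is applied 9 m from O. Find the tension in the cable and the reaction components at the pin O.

T = 52.60 kN, O_x = 22.23 kN, O_y = 17.33 kN

ΣM about O: T·sin65°·11.6 − 10·5.8 − 55·9 = 0 → T = 553/(11.6·0.906308) = 52.6007 ≈ 52.60 kN.
ΣF_x = 0: O_x − T·cos65° = 0 → O_x = 52.6007 × 0.422618 = 22.23 kN.
ΣF_y = 0: O_y + T·sin65° − 10 − 55 = 0 → O_y = 65 − 52.6007 × 0.906308 = 17.33 kN.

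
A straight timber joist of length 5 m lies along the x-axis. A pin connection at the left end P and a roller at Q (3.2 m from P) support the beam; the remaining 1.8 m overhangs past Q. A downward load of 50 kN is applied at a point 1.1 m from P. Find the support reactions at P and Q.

P_x = 0, P_y = 32.81 kN, Q_y = 17.19 kN

Taking moments about P: Q_y·3.2 − 50·1.1 = 0 → Q_y = 55/3.2 = 17.1875 ≈ 17.19 kN.
ΣF_y = 0: P_y + 17.1875 − 50 = 0 → P_y = 32.81 kN.
ΣF_x = 0: no horizontal applied forces, so P_x = 0.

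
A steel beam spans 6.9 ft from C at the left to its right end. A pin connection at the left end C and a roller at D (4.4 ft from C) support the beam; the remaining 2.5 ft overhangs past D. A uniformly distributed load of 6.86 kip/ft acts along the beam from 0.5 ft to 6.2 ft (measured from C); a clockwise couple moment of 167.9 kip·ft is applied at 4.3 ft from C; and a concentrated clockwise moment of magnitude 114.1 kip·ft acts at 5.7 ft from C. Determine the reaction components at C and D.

C_x = 0, C_y = -54.76 kip, D_y = 93.86 kip

Resultant of the distributed load: 6.86 × 5.7 = 39.102 kip at 3.35 ft from C.
ΣM about C: D_y·4.4 − (6.86·5.7)·3.35 − 167.9 − 114.1 = 0 → D_y = 412.9917/4.4 = 93.8617 ≈ 93.86 kip.
ΣF_y = 0: C_y + 93.8617 − 6.86·5.7 = 0 → C_y = -54.76 kip.
ΣF_x = 0: no horizontal applied forces, so C_x = 0.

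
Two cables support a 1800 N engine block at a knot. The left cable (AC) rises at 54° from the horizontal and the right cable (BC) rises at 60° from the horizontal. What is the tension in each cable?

T_AC = 985.2 N, T_BC = 1158 N

ΣF_x = 0: −T_AC·cos54° + T_BC·cos60° = 0 → T_BC = 1.17557·T_AC.
ΣF_y = 0: T_AC·sin54° + T_BC·sin60° = 1800.
Substitute: T_AC·(0.809017 + 1.17557·0.866025) = 1800 → T_AC = 985.173 ≈ 985.2 N.
Then T_BC = 1.17557 × 985.173 = 1158 N.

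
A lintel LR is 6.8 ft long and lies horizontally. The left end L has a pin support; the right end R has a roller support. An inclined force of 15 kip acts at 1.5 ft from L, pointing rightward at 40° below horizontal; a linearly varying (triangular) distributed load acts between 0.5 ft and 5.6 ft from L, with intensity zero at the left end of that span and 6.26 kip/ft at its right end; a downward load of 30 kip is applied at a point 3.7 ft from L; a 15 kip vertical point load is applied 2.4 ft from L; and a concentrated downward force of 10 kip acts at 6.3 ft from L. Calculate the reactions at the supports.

Resultant of the triangular load: ½ × 6.26 × 5.1 = 15.963 kip, acting at 3.9 ft from L (one-third of the span from the peak).
Taking moments about L: R_y·6.8 − 15·sin40°·1.5 − (½·6.26·5.1)·3.9 − 30·3.7 − 15·2.4 − 10·6.3 = 0 → R_y = 286.718/6.8 = 42.1644 ≈ 42.16 kip.
ΣF_y = 0: L_y + 42.1644 − 15·sin40° − ½·6.26·5.1 − 30 − 15 − 10 = 0 → L_y = 38.44 kip.
ΣF_x = 0: L_x + 15·cos40° = 0 → L_x = -11.49 kip.

L_x = -11.49 kip, L_y = 38.44 kip, R_y = 42.16 kip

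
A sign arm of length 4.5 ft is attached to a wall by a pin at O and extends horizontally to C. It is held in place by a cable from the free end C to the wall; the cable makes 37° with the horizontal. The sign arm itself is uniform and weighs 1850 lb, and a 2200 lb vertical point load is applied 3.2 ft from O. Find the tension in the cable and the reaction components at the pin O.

T = 4137 lb, O_x = 3304 lb, O_y = 1561 lb

ΣM about O: T·sin37°·4.5 − 1850·2.25 − 2200·3.2 = 0 → T = 11202.5/(4.5·0.601815) = 4136.56 ≈ 4137 lb.
ΣF_x = 0: O_x − T·cos37° = 0 → O_x = 4136.56 × 0.798636 = 3304 lb.
ΣF_y = 0: O_y + T·sin37° − 1850 − 2200 = 0 → O_y = 4050 − 4136.56 × 0.601815 = 1561 lb.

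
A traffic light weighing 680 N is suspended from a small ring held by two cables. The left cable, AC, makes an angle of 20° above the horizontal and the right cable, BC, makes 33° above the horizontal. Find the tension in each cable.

ΣF_x = 0: −T_AC·cos20° + T_BC·cos33° = 0 → T_BC = 1.12045·T_AC.
ΣF_y = 0: T_AC·sin20° + T_BC·sin33° = 680.
Substitute: T_AC·(0.34202 + 1.12045·0.544639) = 680 → T_AC = 714.09 ≈ 714.1 N.
Then T_BC = 1.12045 × 714.09 = 800.1 N.

T_AC = 714.1 N, T_BC = 800.1 N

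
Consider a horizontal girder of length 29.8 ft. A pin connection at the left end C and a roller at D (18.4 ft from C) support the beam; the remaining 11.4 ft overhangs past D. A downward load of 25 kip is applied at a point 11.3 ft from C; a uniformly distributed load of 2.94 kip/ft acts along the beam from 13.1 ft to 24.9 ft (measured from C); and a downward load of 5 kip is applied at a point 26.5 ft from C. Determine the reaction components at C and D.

Resultant of the distributed load: 2.94 × 11.8 = 34.692 kip at 19 ft from C.
ΣM about C: D_y·18.4 − 25·11.3 − (2.94·11.8)·19 − 5·26.5 = 0 → D_y = 1074.148/18.4 = 58.3776 ≈ 58.38 kip.
ΣF_y = 0: C_y + 58.3776 − 25 − 2.94·11.8 − 5 = 0 → C_y = 6.314 kip.
ΣF_x = 0: no horizontal applied forces, so C_x = 0.

C_x = 0, C_y = 6.314 kip, D_y = 58.38 kip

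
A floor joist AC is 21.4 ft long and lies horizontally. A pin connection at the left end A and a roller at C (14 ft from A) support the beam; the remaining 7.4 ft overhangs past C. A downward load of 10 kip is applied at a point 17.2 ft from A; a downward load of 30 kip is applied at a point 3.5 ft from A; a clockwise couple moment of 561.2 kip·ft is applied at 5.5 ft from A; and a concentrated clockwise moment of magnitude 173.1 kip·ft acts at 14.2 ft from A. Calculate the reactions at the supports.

A_x = 0, A_y = -32.24 kip, C_y = 72.24 kip

ΣM about A: C_y·14 − 10·17.2 − 30·3.5 − 561.2 − 173.1 = 0 → C_y = 1011.3/14 = 72.2357 ≈ 72.24 kip.
ΣF_y = 0: A_y + 72.2357 − 10 − 30 = 0 → A_y = -32.24 kip.
ΣF_x = 0: no horizontal applied forces, so A_x = 0.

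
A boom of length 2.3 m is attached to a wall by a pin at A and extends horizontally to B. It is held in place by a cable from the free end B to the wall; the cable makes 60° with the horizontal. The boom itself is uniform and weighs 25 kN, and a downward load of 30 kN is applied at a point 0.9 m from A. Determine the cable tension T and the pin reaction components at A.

T = 27.99 kN, A_x = 13.99 kN, A_y = 30.76 kN

ΣM about A: T·sin60°·2.3 − 25·1.15 − 30·0.9 = 0 → T = 55.75/(2.3·0.866025) = 27.989 ≈ 27.99 kN.
ΣF_x = 0: A_x − T·cos60° = 0 → A_x = 27.989 × 0.5 = 13.99 kN.
ΣF_y = 0: A_y + T·sin60° − 25 − 30 = 0 → A_y = 55 − 27.989 × 0.866025 = 30.76 kN.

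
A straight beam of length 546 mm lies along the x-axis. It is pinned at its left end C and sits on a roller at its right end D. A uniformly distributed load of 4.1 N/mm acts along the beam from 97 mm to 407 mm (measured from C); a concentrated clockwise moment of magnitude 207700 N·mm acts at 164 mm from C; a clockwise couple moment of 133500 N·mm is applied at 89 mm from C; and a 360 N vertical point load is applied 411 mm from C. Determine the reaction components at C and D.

C_x = 0, C_y = 148.5 N, D_y = 1483 N

Resultant of the distributed load: 4.1 × 310 = 1271 N at 252 mm from C.
ΣM about C: D_y·546 − (4.1·310)·252 − 207700 − 133500 − 360·411 = 0 → D_y = 809452/546 = 1482.51 ≈ 1483 N.
ΣF_y = 0: C_y + 1482.51 − 4.1·310 − 360 = 0 → C_y = 148.5 N.
ΣF_x = 0: no horizontal applied forces, so C_x = 0.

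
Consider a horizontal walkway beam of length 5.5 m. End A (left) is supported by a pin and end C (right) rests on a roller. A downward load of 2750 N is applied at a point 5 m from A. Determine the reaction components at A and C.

ΣM about A: C_y·5.5 − 2750·5 = 0 → C_y = 13750/5.5 = 2500 N.
ΣF_y = 0: A_y + 2500 − 2750 = 0 → A_y = 250.0 N.
ΣF_x = 0: no horizontal applied forces, so A_x = 0.

A_x = 0, A_y = 250.0 N, C_y = 2500 N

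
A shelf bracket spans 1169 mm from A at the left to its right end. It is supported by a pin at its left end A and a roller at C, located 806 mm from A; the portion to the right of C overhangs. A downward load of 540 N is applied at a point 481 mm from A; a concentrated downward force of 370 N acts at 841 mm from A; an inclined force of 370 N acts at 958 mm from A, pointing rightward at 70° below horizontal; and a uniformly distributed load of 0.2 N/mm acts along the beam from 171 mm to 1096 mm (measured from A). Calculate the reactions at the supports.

Resultant of the distributed load: 0.2 × 925 = 185 N at 633.5 mm from A.
Moments about A: C_y·806 − 540·481 − 370·841 − 370·sin70°·958 − (0.2·925)·633.5 = 0 → C_y = 1021190/806 = 1266.99 ≈ 1267 N.
ΣF_y = 0: A_y + 1266.99 − 540 − 370 − 370·sin70° − 0.2·925 = 0 → A_y = 175.7 N.
ΣF_x = 0: A_x + 370·cos70° = 0 → A_x = -126.5 N.

A_x = -126.5 N, A_y = 175.7 N, C_y = 1267 N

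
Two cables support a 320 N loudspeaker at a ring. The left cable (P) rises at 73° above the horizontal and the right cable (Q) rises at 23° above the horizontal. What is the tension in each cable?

T_P = 296.2 N, T_Q = 94.07 N

ΣF_x = 0: −T_P·cos73° + T_Q·cos23° = 0 → T_Q = 0.317621·T_P.
ΣF_y = 0: T_P·sin73° + T_Q·sin23° = 320.
Substitute: T_P·(0.956305 + 0.317621·0.390731) = 320 → T_P = 296.184 ≈ 296.2 N.
Then T_Q = 0.317621 × 296.184 = 94.07 N.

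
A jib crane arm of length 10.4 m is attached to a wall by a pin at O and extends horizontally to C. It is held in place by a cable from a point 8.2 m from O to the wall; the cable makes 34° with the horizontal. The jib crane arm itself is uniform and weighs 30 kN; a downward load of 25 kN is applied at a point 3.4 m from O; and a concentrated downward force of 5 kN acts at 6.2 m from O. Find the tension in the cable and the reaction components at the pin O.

T = 59.32 kN, O_x = 49.18 kN, O_y = 26.83 kN

ΣM about O: T·sin34°·8.2 − 30·5.2 − 25·3.4 − 5·6.2 = 0 → T = 272/(8.2·0.559193) = 59.3189 ≈ 59.32 kN.
ΣF_x = 0: O_x − T·cos34° = 0 → O_x = 59.3189 × 0.829038 = 49.18 kN.
ΣF_y = 0: O_y + T·sin34° − 30 − 25 − 5 = 0 → O_y = 60 − 59.3189 × 0.559193 = 26.83 kN.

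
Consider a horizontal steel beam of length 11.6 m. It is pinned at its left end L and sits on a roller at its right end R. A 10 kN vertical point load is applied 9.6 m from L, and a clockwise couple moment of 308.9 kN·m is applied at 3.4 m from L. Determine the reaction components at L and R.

L_x = 0, L_y = -24.91 kN, R_y = 34.91 kN

ΣM about L: R_y·11.6 − 10·9.6 − 308.9 = 0 → R_y = 404.9/11.6 = 34.9052 ≈ 34.91 kN.
ΣF_y = 0: L_y + 34.9052 − 10 = 0 → L_y = -24.91 kN.
ΣF_x = 0: no horizontal applied forces, so L_x = 0.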